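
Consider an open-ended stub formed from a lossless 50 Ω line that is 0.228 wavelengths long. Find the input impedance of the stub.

βl = 2π × 0.228 = 82.1°
tan(βl) = 7.19
For an open-ended stub, Z_in = −jZ_0·cot(βl) = −jZ_0/tan(βl)

Z_in ≈ −j6.96 Ω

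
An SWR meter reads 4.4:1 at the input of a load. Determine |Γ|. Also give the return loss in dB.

|Γ| = (S − 1)/(S + 1) = (4.4 − 1)/(4.4 + 1) = 3.4/5.4
RL = −20·log₁₀|Γ| = −20·log₁₀(0.63)

|Γ| ≈ 0.63; return loss ≈ 4.02 dB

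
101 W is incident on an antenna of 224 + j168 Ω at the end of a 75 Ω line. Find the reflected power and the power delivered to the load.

|Γ| = |(149 + j168)/(299 + j168)| = 0.655
|Γ|² = 0.429
P_refl = |Γ|²·P_inc = 43.3 W, P_del = (1 − |Γ|²)·P_inc = 57.7 W

P_reflected ≈ 43.3 W; P_delivered ≈ 57.7 W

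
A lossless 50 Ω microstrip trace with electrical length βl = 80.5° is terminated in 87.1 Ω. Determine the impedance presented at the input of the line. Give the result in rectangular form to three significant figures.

tan(βl) = tan(80.5°) = 5.98
Z_in = Z_0·(Z_L + jZ_0·tanβl)/(Z_0 + jZ_L·tanβl)
     = 50·(87.1 + j299)/(50 + j520)

Z_in ≈ 29.2 − j5.56 Ω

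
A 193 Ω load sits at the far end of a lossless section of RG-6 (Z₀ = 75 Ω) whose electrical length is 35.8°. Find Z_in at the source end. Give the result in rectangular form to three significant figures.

tan(βl) = tan(35.8°) = 0.721
Z_in = Z_0·(Z_L + jZ_0·tanβl)/(Z_0 + jZ_L·tanβl)
     = 75·(193 + j54.1)/(75 + j139)

Z_in ≈ 66 − j68.4 Ω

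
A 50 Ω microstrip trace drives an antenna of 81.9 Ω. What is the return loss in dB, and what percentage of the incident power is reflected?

Γ = (81.9 − 50)/(81.9 + 50) = 0.242
RL = −20·log₁₀(0.242) = 12.3 dB
P_refl/P_inc = |Γ|² = 0.0585

RL ≈ 12.3 dB; 5.85% of incident power reflected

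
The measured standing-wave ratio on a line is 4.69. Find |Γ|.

|Γ| = (S − 1)/(S + 1) = (4.69 − 1)/(4.69 + 1) = 3.69/5.69

|Γ| ≈ 0.649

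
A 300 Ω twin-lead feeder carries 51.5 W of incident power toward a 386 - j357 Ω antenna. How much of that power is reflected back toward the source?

|Γ| = |(86 − j357)/(686 − j357)| = 0.475
|Γ|² = 0.225
P_refl = |Γ|²·P_inc = 11.6 W, P_del = (1 − |Γ|²)·P_inc = 39.9 W

P_reflected ≈ 11.6 W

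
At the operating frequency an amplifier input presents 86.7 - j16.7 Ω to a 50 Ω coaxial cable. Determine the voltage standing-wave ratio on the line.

Γ = (Z_L − Z_0)/(Z_L + Z_0) = (36.7 − j16.7)/(136.7 − j16.7)
|Γ| = 40.3/138 = 0.293
VSWR = (1 + |Γ|)/(1 − |Γ|) = 1.29/0.707

VSWR ≈ 1.83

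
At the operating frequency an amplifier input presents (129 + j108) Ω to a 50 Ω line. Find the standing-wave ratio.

VSWR ≈ 4.56

Γ = (Z_L − Z_0)/(Z_L + Z_0) = (79 + j108)/(179 + j108)
|Γ| = 134/209 = 0.64
VSWR = (1 + |Γ|)/(1 − |Γ|) = 1.64/0.36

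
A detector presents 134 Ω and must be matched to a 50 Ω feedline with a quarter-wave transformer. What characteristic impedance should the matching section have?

Z_qwt ≈ 81.9 Ω

Z_qwt = √(Z_0·R_L) = √(50 × 134) = √6700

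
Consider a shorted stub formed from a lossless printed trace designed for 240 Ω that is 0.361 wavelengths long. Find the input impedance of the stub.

βl = 2π × 0.361 = 130°
tan(βl) = -1.19
For a shorted stub, Z_in = jZ_0·tan(βl)

Z_in ≈ −j286 Ω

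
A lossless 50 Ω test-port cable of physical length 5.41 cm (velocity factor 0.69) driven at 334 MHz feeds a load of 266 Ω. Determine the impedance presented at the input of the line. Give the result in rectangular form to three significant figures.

Z_in ≈ 31.6 − j72.1 Ω

λ = v/f = 0.69·c / 334 MHz = 0.62 m
βl = 2π·l/λ = 2π × 0.0873 = 31.4°
tan(βl) = tan(31.4°) = 0.611
Z_in = Z_0·(Z_L + jZ_0·tanβl)/(Z_0 + jZ_L·tanβl)
     = 50·(266 + j30.6)/(50 + j163)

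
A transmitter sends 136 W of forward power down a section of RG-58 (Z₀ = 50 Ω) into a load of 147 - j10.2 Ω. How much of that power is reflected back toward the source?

|Γ| = |(97 − j10.2)/(197 − j10.2)| = 0.494
|Γ|² = 0.244
P_refl = |Γ|²·P_inc = 33.2 W, P_del = (1 − |Γ|²)·P_inc = 103 W

P_reflected ≈ 33.2 W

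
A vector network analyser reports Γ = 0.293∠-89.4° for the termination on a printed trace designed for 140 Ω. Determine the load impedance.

Z_L = Z_0·(1 + Γ)/(1 − Γ) = 140·(1 − j0.293)/(0.997 + j0.293)

Z_L ≈ 119 − j76 Ω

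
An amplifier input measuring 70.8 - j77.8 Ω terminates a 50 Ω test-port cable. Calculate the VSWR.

VSWR ≈ 3.55

Γ = (Z_L − Z_0)/(Z_L + Z_0) = (20.8 − j77.8)/(120.8 − j77.8)
|Γ| = 80.5/144 = 0.56
VSWR = (1 + |Γ|)/(1 − |Γ|) = 1.56/0.44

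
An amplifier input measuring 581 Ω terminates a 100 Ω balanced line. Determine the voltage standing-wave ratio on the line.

Γ = (581 − 100)/(581 + 100) = 0.706
VSWR = (1 + 0.706)/(1 − 0.706)

VSWR ≈ 5.81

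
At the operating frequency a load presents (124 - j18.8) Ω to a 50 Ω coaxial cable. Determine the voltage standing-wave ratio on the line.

Γ = (Z_L − Z_0)/(Z_L + Z_0) = (74 − j18.8)/(174 − j18.8)
|Γ| = 76.4/175 = 0.436
VSWR = (1 + |Γ|)/(1 − |Γ|) = 1.44/0.564

VSWR ≈ 2.55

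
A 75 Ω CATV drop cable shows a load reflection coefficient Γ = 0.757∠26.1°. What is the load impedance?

Z_L ≈ 150 + j234 Ω

Z_L = Z_0·(1 + Γ)/(1 − Γ) = 75·(1.68 + j0.333)/(0.32 − j0.333)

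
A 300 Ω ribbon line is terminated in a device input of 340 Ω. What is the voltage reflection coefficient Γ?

Γ = 0.0625

Γ = (Z_L − Z_0)/(Z_L + Z_0) = (340 − 300)/(340 + 300) = 40/640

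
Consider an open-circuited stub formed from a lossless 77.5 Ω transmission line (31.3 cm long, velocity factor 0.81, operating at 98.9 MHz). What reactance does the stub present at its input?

X_in ≈ -75.2 Ω (capacitive)

λ = v/f = 0.81·c / 98.9 MHz = 2.46 m
βl = 2π·l/λ = 2π × 0.127 = 45.9°
tan(βl) = 1.03
For an open-circuited stub, Z_in = −jZ_0·cot(βl) = −jZ_0/tan(βl)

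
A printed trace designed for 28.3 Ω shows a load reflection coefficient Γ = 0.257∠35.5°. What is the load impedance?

Z_L = Z_0·(1 + Γ)/(1 − Γ) = 28.3·(1.21 + j0.149)/(0.791 − j0.149)

Z_L ≈ 40.8 + j13 Ω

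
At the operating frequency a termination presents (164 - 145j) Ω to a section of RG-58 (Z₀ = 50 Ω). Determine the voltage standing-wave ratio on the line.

VSWR ≈ 5.98

Γ = (Z_L − Z_0)/(Z_L + Z_0) = (114 − j145)/(214 − j145)
|Γ| = 184/258 = 0.714
VSWR = (1 + |Γ|)/(1 − |Γ|) = 1.71/0.286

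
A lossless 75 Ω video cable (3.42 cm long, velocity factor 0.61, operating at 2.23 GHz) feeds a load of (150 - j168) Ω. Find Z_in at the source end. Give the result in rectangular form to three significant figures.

λ = v/f = 0.61·c / 2.23 GHz = 0.0821 m
βl = 2π·l/λ = 2π × 0.417 = 150°
tan(βl) = tan(150°) = -0.577
Z_in = Z_0·(Z_L + jZ_0·tanβl)/(Z_0 + jZ_L·tanβl)
     = 75·(150 − j211)/(-21.9 − j86.5)

Z_in ≈ 141 + j166 Ω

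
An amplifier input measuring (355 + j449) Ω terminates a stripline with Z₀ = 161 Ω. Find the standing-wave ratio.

Γ = (Z_L − Z_0)/(Z_L + Z_0) = (194 + j449)/(516 + j449)
|Γ| = 489/684 = 0.715
VSWR = (1 + |Γ|)/(1 − |Γ|) = 1.72/0.285

VSWR ≈ 6.02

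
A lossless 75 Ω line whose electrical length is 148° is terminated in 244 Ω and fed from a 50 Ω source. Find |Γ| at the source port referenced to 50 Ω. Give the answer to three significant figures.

|Γ| ≈ 0.612

tan(βl) = -0.625
Z_in = Z_0·(Z_L + jZ_0·tanβl)/(Z_0 + jZ_L·tanβl) = 66.1 + j87.5 Ω
Γ_s = (Z_in − Z_s)/(Z_in + Z_s) = (16.1 + j87.5)/(116 + j87.5), |Γ_s| = 0.612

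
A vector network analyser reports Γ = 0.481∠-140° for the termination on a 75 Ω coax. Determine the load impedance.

Z_L ≈ 29.3 − j23.6 Ω

Z_L = Z_0·(1 + Γ)/(1 − Γ) = 75·(0.632 − j0.309)/(1.37 + j0.309)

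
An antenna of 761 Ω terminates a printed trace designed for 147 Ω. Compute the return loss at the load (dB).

RL ≈ 3.4 dB

Γ = (761 − 147)/(761 + 147) = 0.676
RL = −20·log₁₀|Γ| = −20·log₁₀(0.676)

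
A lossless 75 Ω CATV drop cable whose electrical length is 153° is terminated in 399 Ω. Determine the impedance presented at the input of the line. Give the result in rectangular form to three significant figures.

tan(βl) = tan(153°) = -0.51
Z_in = Z_0·(Z_L + jZ_0·tanβl)/(Z_0 + jZ_L·tanβl)
     = 75·(399 − j38.2)/(75 − j203)

Z_in ≈ 60.2 + j125 Ω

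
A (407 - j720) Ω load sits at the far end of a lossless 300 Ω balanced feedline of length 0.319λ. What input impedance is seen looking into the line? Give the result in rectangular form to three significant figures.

βl = 2π × 0.319 = 115°
tan(βl) = tan(115°) = -2.16
Z_in = Z_0·(Z_L + jZ_0·tanβl)/(Z_0 + jZ_L·tanβl)
     = 300·(407 − j1370)/(-1260 − j879)

Z_in ≈ 88.4 + j265 Ω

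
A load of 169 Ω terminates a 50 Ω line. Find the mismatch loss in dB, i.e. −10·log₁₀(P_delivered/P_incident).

mismatch loss ≈ 1.52 dB

Γ = (169 − 50)/(169 + 50) = 0.543
|Γ|² = 0.295, so P_del/P_inc = 1 − |Γ|² = 0.705
ML = −10·log₁₀(1 − |Γ|²)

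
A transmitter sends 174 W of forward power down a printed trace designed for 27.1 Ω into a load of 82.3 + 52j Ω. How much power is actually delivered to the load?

P_delivered ≈ 106 W

|Γ| = |(55.2 + j52)/(109.4 + j52)| = 0.626
|Γ|² = 0.392
P_refl = |Γ|²·P_inc = 68.2 W, P_del = (1 − |Γ|²)·P_inc = 106 W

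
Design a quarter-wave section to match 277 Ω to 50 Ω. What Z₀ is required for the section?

Z_qwt = √(Z_0·R_L) = √(50 × 277) = √13850

Z_qwt ≈ 118 Ω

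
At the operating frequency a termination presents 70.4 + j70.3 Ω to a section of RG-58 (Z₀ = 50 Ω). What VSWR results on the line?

Γ = (Z_L − Z_0)/(Z_L + Z_0) = (20.4 + j70.3)/(120.4 + j70.3)
|Γ| = 73.2/139 = 0.525
VSWR = (1 + |Γ|)/(1 − |Γ|) = 1.53/0.475

VSWR ≈ 3.21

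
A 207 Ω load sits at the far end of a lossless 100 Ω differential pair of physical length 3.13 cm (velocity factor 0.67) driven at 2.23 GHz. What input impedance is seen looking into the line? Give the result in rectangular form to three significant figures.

λ = v/f = 0.67·c / 2.23 GHz = 0.0901 m
βl = 2π·l/λ = 2π × 0.347 = 125°
tan(βl) = tan(125°) = -1.43
Z_in = Z_0·(Z_L + jZ_0·tanβl)/(Z_0 + jZ_L·tanβl)
     = 100·(207 − j143)/(100 − j295)

Z_in ≈ 64.6 + j48.2 Ω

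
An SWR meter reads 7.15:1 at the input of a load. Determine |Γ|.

|Γ| = (S − 1)/(S + 1) = (7.15 − 1)/(7.15 + 1) = 6.15/8.15

|Γ| ≈ 0.755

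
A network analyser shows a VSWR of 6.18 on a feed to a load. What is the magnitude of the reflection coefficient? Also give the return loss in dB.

|Γ| = (S − 1)/(S + 1) = (6.18 − 1)/(6.18 + 1) = 5.18/7.18
RL = −20·log₁₀|Γ| = −20·log₁₀(0.721)

|Γ| ≈ 0.721; return loss ≈ 2.84 dB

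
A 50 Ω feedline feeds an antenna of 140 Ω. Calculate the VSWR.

VSWR ≈ 2.8

Γ = (140 − 50)/(140 + 50) = 0.474
VSWR = (1 + 0.474)/(1 − 0.474)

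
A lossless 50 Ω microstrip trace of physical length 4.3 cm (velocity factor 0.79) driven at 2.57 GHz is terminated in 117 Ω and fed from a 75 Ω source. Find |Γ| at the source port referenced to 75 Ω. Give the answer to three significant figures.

|Γ| ≈ 0.252

λ = v/f = 0.79·c / 2.57 GHz = 0.0922 m
βl = 2π·l/λ = 2π × 0.466 = 168°
tan(βl) = -0.215
Z_in = Z_0·(Z_L + jZ_0·tanβl)/(Z_0 + jZ_L·tanβl) = 97.7 + j38.4 Ω
Γ_s = (Z_in − Z_s)/(Z_in + Z_s) = (22.7 + j38.4)/(173 + j38.4), |Γ_s| = 0.252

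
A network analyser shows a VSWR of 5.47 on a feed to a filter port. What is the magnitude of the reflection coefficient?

|Γ| = (S − 1)/(S + 1) = (5.47 − 1)/(5.47 + 1) = 4.47/6.47

|Γ| ≈ 0.691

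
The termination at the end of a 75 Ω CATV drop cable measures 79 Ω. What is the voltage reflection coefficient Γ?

Γ = (Z_L − Z_0)/(Z_L + Z_0) = (79 − 75)/(79 + 75) = 4/154

Γ = 0.026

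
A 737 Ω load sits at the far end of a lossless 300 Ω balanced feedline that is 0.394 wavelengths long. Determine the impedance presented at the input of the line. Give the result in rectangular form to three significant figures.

βl = 2π × 0.394 = 142°
tan(βl) = tan(142°) = -0.786
Z_in = Z_0·(Z_L + jZ_0·tanβl)/(Z_0 + jZ_L·tanβl)
     = 300·(737 − j236)/(300 − j579)

Z_in ≈ 252 + j251 Ω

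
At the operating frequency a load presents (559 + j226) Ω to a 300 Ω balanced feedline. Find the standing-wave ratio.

VSWR ≈ 2.26

Γ = (Z_L − Z_0)/(Z_L + Z_0) = (259 + j226)/(859 + j226)
|Γ| = 344/888 = 0.387
VSWR = (1 + |Γ|)/(1 − |Γ|) = 1.39/0.613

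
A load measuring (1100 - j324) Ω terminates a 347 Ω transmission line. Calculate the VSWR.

Γ = (Z_L − Z_0)/(Z_L + Z_0) = (753 − j324)/(1447 − j324)
|Γ| = 820/1480 = 0.553
VSWR = (1 + |Γ|)/(1 − |Γ|) = 1.55/0.447

VSWR ≈ 3.47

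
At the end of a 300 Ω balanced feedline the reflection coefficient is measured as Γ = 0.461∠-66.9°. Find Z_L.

Z_L = Z_0·(1 + Γ)/(1 − Γ) = 300·(1.18 − j0.424)/(0.819 + j0.424)

Z_L ≈ 278 − j299 Ω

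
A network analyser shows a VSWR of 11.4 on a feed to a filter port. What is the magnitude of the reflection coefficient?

|Γ| = (S − 1)/(S + 1) = (11.4 − 1)/(11.4 + 1) = 10.4/12.4

|Γ| ≈ 0.839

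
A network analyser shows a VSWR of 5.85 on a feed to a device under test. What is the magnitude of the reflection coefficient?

|Γ| ≈ 0.708

|Γ| = (S − 1)/(S + 1) = (5.85 − 1)/(5.85 + 1) = 4.85/6.85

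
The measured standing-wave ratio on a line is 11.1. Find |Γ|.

|Γ| ≈ 0.835

|Γ| = (S − 1)/(S + 1) = (11.1 − 1)/(11.1 + 1) = 10.1/12.1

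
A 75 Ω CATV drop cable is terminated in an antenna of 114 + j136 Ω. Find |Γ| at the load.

Γ = (Z_L − Z_0)/(Z_L + Z_0) = (39 + j136)/(189 + j136)
|Γ| = 141/233

|Γ| ≈ 0.608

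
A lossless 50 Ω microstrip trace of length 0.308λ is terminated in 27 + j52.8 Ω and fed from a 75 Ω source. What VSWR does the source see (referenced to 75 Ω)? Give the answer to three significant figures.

βl = 2π × 0.308 = 111°
tan(βl) = -2.62
Z_in = Z_0·(Z_L + jZ_0·tanβl)/(Z_0 + jZ_L·tanβl) = 13.1 − j15.8 Ω
Γ_s = (Z_in − Z_s)/(Z_in + Z_s) = (-61.9 − j15.8)/(88.1 − j15.8), |Γ_s| = 0.713
VSWR = (1 + |Γ_s|)/(1 − |Γ_s|)

VSWR ≈ 5.98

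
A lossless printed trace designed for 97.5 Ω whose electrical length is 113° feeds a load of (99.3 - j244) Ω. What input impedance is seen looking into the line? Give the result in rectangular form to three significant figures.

tan(βl) = tan(113°) = -2.36
Z_in = Z_0·(Z_L + jZ_0·tanβl)/(Z_0 + jZ_L·tanβl)
     = 97.5·(99.3 − j474)/(-477 − j234)

Z_in ≈ 21.9 + j86 Ω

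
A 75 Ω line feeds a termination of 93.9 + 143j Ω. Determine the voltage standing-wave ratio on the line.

Γ = (Z_L − Z_0)/(Z_L + Z_0) = (18.9 + j143)/(168.9 + j143)
|Γ| = 144/221 = 0.652
VSWR = (1 + |Γ|)/(1 − |Γ|) = 1.65/0.348

VSWR ≈ 4.74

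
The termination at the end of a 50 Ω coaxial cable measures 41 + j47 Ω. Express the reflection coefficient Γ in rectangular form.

Γ ≈ 0.133 + j0.448

Γ = (Z_L − Z_0)/(Z_L + Z_0) = (-9 + j47)/(91 + j47)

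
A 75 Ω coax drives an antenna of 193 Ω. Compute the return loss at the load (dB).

RL ≈ 7.13 dB

Γ = (193 − 75)/(193 + 75) = 0.44
RL = −20·log₁₀|Γ| = −20·log₁₀(0.44)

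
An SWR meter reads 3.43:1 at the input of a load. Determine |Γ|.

|Γ| ≈ 0.549

|Γ| = (S − 1)/(S + 1) = (3.43 − 1)/(3.43 + 1) = 2.43/4.43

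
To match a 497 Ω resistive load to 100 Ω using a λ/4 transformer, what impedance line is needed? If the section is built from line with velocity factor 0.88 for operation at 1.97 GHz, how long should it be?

Z_qwt = √(Z_0·R_L) = √(100 × 497) = √49700
λ = 0.88·c/f = 0.134 m, so l = λ/4 = 0.0335 m

Z_qwt ≈ 223 Ω; length ≈ 3.35 cm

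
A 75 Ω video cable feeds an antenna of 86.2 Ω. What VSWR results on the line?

VSWR ≈ 1.15

Γ = (86.2 − 75)/(86.2 + 75) = 0.0695
VSWR = (1 + 0.0695)/(1 − 0.0695)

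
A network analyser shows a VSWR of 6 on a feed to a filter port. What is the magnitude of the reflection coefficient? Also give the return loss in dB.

|Γ| ≈ 0.714; return loss ≈ 2.92 dB

|Γ| = (S − 1)/(S + 1) = (6 − 1)/(6 + 1) = 5/7
RL = −20·log₁₀|Γ| = −20·log₁₀(0.714)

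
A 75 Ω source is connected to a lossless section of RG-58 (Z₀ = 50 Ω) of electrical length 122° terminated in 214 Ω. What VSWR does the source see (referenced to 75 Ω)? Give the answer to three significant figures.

VSWR ≈ 5.45

tan(βl) = -1.6
Z_in = Z_0·(Z_L + jZ_0·tanβl)/(Z_0 + jZ_L·tanβl) = 15.9 + j28.9 Ω
Γ_s = (Z_in − Z_s)/(Z_in + Z_s) = (-59.1 + j28.9)/(90.9 + j28.9), |Γ_s| = 0.69
VSWR = (1 + |Γ_s|)/(1 − |Γ_s|)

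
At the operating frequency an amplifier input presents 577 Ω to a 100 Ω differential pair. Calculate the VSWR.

VSWR ≈ 5.77

For a purely resistive load, VSWR = R_L/Z_0 or Z_0/R_L (whichever > 1) = 577/100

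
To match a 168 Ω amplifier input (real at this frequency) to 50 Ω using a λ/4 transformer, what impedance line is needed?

Z_qwt ≈ 91.7 Ω

Z_qwt = √(Z_0·R_L) = √(50 × 168) = √8400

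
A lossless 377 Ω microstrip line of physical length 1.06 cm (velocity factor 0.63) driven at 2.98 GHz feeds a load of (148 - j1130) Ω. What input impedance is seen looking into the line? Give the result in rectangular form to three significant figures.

Z_in ≈ 15.2 − j77.6 Ω

λ = v/f = 0.63·c / 2.98 GHz = 0.0634 m
βl = 2π·l/λ = 2π × 0.167 = 60.2°
tan(βl) = tan(60.2°) = 1.74
Z_in = Z_0·(Z_L + jZ_0·tanβl)/(Z_0 + jZ_L·tanβl)
     = 377·(148 − j473)/(2350 + j258)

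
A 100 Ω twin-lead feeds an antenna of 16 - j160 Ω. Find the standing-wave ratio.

VSWR ≈ 22.4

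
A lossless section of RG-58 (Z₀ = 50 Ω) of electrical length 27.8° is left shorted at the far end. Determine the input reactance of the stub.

tan(βl) = 0.527
For a shorted stub, Z_in = jZ_0·tan(βl)

X_in ≈ 26.4 Ω (inductive)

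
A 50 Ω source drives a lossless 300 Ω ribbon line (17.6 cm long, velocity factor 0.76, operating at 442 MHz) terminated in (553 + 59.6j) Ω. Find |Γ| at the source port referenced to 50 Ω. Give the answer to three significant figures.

|Γ| ≈ 0.67

λ = v/f = 0.76·c / 442 MHz = 0.516 m
βl = 2π·l/λ = 2π × 0.341 = 123°
tan(βl) = -1.55
Z_in = Z_0·(Z_L + jZ_0·tanβl)/(Z_0 + jZ_L·tanβl) = 191 + j106 Ω
Γ_s = (Z_in − Z_s)/(Z_in + Z_s) = (141 + j106)/(241 + j106), |Γ_s| = 0.67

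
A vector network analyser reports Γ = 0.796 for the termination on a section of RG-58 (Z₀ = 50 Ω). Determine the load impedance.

Z_L ≈ 440 Ω

Z_L = Z_0·(1 + Γ)/(1 − Γ) = 50·(1.8)/(0.204)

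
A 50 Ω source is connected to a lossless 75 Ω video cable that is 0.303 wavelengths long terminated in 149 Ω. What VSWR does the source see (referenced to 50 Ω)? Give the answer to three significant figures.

VSWR ≈ 1.58

βl = 2π × 0.303 = 109°
tan(βl) = -2.89
Z_in = Z_0·(Z_L + jZ_0·tanβl)/(Z_0 + jZ_L·tanβl) = 41 + j18.8 Ω
Γ_s = (Z_in − Z_s)/(Z_in + Z_s) = (-8.98 + j18.8)/(91 + j18.8), |Γ_s| = 0.224
VSWR = (1 + |Γ_s|)/(1 − |Γ_s|)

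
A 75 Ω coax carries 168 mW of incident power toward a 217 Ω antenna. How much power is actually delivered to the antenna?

P_delivered ≈ 128 mW

Γ = (217 − 75)/(217 + 75) = 0.486
|Γ|² = 0.236
P_refl = |Γ|²·P_inc = 39.7 mW, P_del = (1 − |Γ|²)·P_inc = 128 mW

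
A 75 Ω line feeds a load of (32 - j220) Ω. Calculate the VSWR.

Γ = (Z_L − Z_0)/(Z_L + Z_0) = (-43 − j220)/(107 − j220)
|Γ| = 224/245 = 0.916
VSWR = (1 + |Γ|)/(1 − |Γ|) = 1.92/0.0837

VSWR ≈ 22.9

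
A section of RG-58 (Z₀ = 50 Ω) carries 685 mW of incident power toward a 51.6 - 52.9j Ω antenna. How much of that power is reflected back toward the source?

|Γ| = |(1.6 − j52.9)/(101.6 − j52.9)| = 0.462
|Γ|² = 0.213
P_refl = |Γ|²·P_inc = 146 mW, P_del = (1 − |Γ|²)·P_inc = 539 mW

P_reflected ≈ 146 mW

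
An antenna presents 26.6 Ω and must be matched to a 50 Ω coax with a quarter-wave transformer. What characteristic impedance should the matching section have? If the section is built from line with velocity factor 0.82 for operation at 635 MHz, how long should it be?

Z_qwt ≈ 36.5 Ω; length ≈ 9.69 cm

Z_qwt = √(Z_0·R_L) = √(50 × 26.6) = √1330
λ = 0.82·c/f = 0.387 m, so l = λ/4 = 0.0969 m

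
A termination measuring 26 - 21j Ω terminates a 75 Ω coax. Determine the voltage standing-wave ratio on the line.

VSWR ≈ 3.14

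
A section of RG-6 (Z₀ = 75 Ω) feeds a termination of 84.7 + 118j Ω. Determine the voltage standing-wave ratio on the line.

VSWR ≈ 3.95

Γ = (Z_L − Z_0)/(Z_L + Z_0) = (9.7 + j118)/(159.7 + j118)
|Γ| = 118/199 = 0.596
VSWR = (1 + |Γ|)/(1 − |Γ|) = 1.6/0.404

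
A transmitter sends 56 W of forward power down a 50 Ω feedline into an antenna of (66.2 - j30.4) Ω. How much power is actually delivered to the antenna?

P_delivered ≈ 51.4 W

|Γ| = |(16.2 − j30.4)/(116.2 − j30.4)| = 0.287
|Γ|² = 0.0823
P_refl = |Γ|²·P_inc = 4.61 W, P_del = (1 − |Γ|²)·P_inc = 51.4 W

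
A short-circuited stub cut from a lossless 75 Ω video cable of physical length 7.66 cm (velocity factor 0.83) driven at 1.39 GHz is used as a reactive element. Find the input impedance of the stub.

λ = v/f = 0.83·c / 1.39 GHz = 0.179 m
βl = 2π·l/λ = 2π × 0.428 = 154°
tan(βl) = -0.489
For a short-circuited stub, Z_in = jZ_0·tan(βl)

Z_in ≈ −j36.7 Ω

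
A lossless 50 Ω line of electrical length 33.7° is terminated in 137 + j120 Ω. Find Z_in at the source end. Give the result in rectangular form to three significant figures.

Z_in ≈ 53.5 − j92.6 Ω

tan(βl) = tan(33.7°) = 0.667
Z_in = Z_0·(Z_L + jZ_0·tanβl)/(Z_0 + jZ_L·tanβl)
     = 50·(137 + j153)/(-30 + j91.4)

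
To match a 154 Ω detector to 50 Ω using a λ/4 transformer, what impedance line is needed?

Z_qwt = √(Z_0·R_L) = √(50 × 154) = √7700

Z_qwt ≈ 87.7 Ω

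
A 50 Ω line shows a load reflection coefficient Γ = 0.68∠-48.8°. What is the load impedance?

Z_L ≈ 47.4 − j90.3 Ω

Z_L = Z_0·(1 + Γ)/(1 − Γ) = 50·(1.45 − j0.512)/(0.552 + j0.512)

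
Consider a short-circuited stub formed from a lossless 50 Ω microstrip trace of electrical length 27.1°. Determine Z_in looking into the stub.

tan(βl) = 0.512
For a short-circuited stub, Z_in = jZ_0·tan(βl)

Z_in ≈ +j25.6 Ω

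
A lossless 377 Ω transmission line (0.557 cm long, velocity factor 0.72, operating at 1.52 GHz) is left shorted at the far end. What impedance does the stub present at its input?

λ = v/f = 0.72·c / 1.52 GHz = 0.142 m
βl = 2π·l/λ = 2π × 0.0392 = 14.1°
tan(βl) = 0.251
For a shorted stub, Z_in = jZ_0·tan(βl)

Z_in ≈ +j94.8 Ω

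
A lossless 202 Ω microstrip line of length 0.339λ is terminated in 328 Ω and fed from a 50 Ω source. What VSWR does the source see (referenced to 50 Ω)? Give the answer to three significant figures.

βl = 2π × 0.339 = 122°
tan(βl) = -1.6
Z_in = Z_0·(Z_L + jZ_0·tanβl)/(Z_0 + jZ_L·tanβl) = 151 + j68.3 Ω
Γ_s = (Z_in − Z_s)/(Z_in + Z_s) = (101 + j68.3)/(201 + j68.3), |Γ_s| = 0.574
VSWR = (1 + |Γ_s|)/(1 − |Γ_s|)

VSWR ≈ 3.7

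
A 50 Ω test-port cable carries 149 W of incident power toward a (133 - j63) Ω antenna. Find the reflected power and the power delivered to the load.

P_reflected ≈ 43.2 W; P_delivered ≈ 106 W

|Γ| = |(83 − j63)/(183 − j63)| = 0.538
|Γ|² = 0.29
P_refl = |Γ|²·P_inc = 43.2 W, P_del = (1 − |Γ|²)·P_inc = 106 W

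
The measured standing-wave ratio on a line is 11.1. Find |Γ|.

|Γ| ≈ 0.835

|Γ| = (S − 1)/(S + 1) = (11.1 − 1)/(11.1 + 1) = 10.1/12.1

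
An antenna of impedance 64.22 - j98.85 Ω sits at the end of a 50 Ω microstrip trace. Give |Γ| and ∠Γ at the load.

Γ = (Z_L − Z_0)/(Z_L + Z_0) = (14.22 − j98.85)/(114.2 − j98.85)
|Γ| = 99.9/151 = 0.661

Γ ≈ 0.661 ∠ -40.9°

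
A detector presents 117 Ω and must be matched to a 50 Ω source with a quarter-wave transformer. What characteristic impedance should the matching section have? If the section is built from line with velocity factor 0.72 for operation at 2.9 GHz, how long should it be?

Z_qwt = √(Z_0·R_L) = √(50 × 117) = √5850
λ = 0.72·c/f = 0.0745 m, so l = λ/4 = 0.0186 m

Z_qwt ≈ 76.5 Ω; length ≈ 1.86 cm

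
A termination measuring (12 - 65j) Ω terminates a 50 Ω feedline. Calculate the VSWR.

VSWR ≈ 11.4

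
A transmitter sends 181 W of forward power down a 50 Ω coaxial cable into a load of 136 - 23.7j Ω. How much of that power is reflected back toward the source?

|Γ| = |(86 − j23.7)/(186 − j23.7)| = 0.476
|Γ|² = 0.226
P_refl = |Γ|²·P_inc = 41 W, P_del = (1 − |Γ|²)·P_inc = 140 W

P_reflected ≈ 41 W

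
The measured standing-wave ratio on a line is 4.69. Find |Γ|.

|Γ| ≈ 0.649

|Γ| = (S − 1)/(S + 1) = (4.69 − 1)/(4.69 + 1) = 3.69/5.69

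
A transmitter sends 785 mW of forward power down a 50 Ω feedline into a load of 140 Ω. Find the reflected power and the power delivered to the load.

Γ = (140 − 50)/(140 + 50) = 0.474
|Γ|² = 0.224
P_refl = |Γ|²·P_inc = 176 mW, P_del = (1 − |Γ|²)·P_inc = 609 mW

P_reflected ≈ 176 mW; P_delivered ≈ 609 mW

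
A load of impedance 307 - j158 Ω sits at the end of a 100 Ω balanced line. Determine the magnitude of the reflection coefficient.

|Γ| ≈ 0.596

Γ = (Z_L − Z_0)/(Z_L + Z_0) = (207 − j158)/(407 − j158)
|Γ| = 260/437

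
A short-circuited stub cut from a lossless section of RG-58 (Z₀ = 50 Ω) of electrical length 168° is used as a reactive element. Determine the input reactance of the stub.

tan(βl) = -0.213
For a short-circuited stub, Z_in = jZ_0·tan(βl)

X_in ≈ -10.6 Ω (capacitive)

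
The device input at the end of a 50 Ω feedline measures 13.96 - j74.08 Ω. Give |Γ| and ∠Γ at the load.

Γ = (Z_L − Z_0)/(Z_L + Z_0) = (-36.04 − j74.08)/(63.96 − j74.08)
|Γ| = 82.4/97.9 = 0.842

Γ ≈ 0.842 ∠ -66.7°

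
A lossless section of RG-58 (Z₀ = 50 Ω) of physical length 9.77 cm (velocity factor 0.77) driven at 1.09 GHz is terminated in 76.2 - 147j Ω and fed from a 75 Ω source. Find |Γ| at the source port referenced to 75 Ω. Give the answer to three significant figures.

λ = v/f = 0.77·c / 1.09 GHz = 0.212 m
βl = 2π·l/λ = 2π × 0.461 = 166°
tan(βl) = -0.25
Z_in = Z_0·(Z_L + jZ_0·tanβl)/(Z_0 + jZ_L·tanβl) = 376 − j61.4 Ω
Γ_s = (Z_in − Z_s)/(Z_in + Z_s) = (301 − j61.4)/(451 − j61.4), |Γ_s| = 0.675

|Γ| ≈ 0.675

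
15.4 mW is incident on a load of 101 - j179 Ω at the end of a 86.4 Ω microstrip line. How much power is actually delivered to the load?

P_delivered ≈ 8 mW

|Γ| = |(14.6 − j179)/(187.4 − j179)| = 0.693
|Γ|² = 0.48
P_refl = |Γ|²·P_inc = 7.4 mW, P_del = (1 − |Γ|²)·P_inc = 8 mW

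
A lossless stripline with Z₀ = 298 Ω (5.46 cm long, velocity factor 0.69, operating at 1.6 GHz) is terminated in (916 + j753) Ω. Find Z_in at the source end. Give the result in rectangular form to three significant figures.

λ = v/f = 0.69·c / 1.6 GHz = 0.129 m
βl = 2π·l/λ = 2π × 0.422 = 152°
tan(βl) = tan(152°) = -0.533
Z_in = Z_0·(Z_L + jZ_0·tanβl)/(Z_0 + jZ_L·tanβl)
     = 298·(916 + j594)/(700 − j488)

Z_in ≈ 144 + j353 Ω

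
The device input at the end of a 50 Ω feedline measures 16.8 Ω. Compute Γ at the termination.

Γ = -0.497

Γ = (Z_L − Z_0)/(Z_L + Z_0) = (16.8 − 50)/(16.8 + 50) = -33.2/66.8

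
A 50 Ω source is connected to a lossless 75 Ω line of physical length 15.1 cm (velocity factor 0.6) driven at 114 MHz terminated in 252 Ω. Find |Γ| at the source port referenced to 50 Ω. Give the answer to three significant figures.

λ = v/f = 0.6·c / 114 MHz = 1.58 m
βl = 2π·l/λ = 2π × 0.0956 = 34.4°
tan(βl) = 0.685
Z_in = Z_0·(Z_L + jZ_0·tanβl)/(Z_0 + jZ_L·tanβl) = 58.8 − j83.9 Ω
Γ_s = (Z_in − Z_s)/(Z_in + Z_s) = (8.75 − j83.9)/(109 − j83.9), |Γ_s| = 0.614

|Γ| ≈ 0.614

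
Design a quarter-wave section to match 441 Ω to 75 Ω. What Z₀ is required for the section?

Z_qwt = √(Z_0·R_L) = √(75 × 441) = √33080

Z_qwt ≈ 182 Ω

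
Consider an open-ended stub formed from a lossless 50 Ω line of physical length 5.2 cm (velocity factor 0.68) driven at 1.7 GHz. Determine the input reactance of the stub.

λ = v/f = 0.68·c / 1.7 GHz = 0.12 m
βl = 2π·l/λ = 2π × 0.433 = 156°
tan(βl) = -0.445
For an open-ended stub, Z_in = −jZ_0·cot(βl) = −jZ_0/tan(βl)

X_in ≈ 112 Ω (inductive)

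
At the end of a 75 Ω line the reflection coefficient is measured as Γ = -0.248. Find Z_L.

Z_L = Z_0·(1 + Γ)/(1 − Γ) = 75·(0.752)/(1.25)

Z_L ≈ 45.2 Ω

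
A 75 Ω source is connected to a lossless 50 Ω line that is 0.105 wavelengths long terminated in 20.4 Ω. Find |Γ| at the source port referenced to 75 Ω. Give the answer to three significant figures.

|Γ| ≈ 0.497

βl = 2π × 0.105 = 37.8°
tan(βl) = 0.776
Z_in = Z_0·(Z_L + jZ_0·tanβl)/(Z_0 + jZ_L·tanβl) = 29.7 + j29.4 Ω
Γ_s = (Z_in − Z_s)/(Z_in + Z_s) = (-45.3 + j29.4)/(105 + j29.4), |Γ_s| = 0.497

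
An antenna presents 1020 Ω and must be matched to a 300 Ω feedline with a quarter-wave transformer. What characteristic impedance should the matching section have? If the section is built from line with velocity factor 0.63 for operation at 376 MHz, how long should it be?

Z_qwt ≈ 553 Ω; length ≈ 12.6 cm

Z_qwt = √(Z_0·R_L) = √(300 × 1020) = √306000
λ = 0.63·c/f = 0.503 m, so l = λ/4 = 0.126 m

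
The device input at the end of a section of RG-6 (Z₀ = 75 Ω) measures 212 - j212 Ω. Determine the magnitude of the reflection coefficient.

Γ = (Z_L − Z_0)/(Z_L + Z_0) = (137 − j212)/(287 − j212)
|Γ| = 252/357

|Γ| ≈ 0.707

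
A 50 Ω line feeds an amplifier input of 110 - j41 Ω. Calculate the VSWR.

VSWR ≈ 2.57

Γ = (Z_L − Z_0)/(Z_L + Z_0) = (60 − j41)/(160 − j41)
|Γ| = 72.7/165 = 0.44
VSWR = (1 + |Γ|)/(1 − |Γ|) = 1.44/0.56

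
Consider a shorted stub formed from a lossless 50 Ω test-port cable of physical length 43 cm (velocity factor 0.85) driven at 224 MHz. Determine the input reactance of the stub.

λ = v/f = 0.85·c / 224 MHz = 1.14 m
βl = 2π·l/λ = 2π × 0.378 = 136°
tan(βl) = -0.966
For a shorted stub, Z_in = jZ_0·tan(βl)

X_in ≈ -48.3 Ω (capacitive)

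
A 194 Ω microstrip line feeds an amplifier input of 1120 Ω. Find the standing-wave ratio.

VSWR ≈ 5.77

Γ = (1120 − 194)/(1120 + 194) = 0.705
VSWR = (1 + 0.705)/(1 − 0.705)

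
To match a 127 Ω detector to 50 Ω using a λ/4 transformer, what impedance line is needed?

Z_qwt = √(Z_0·R_L) = √(50 × 127) = √6350

Z_qwt ≈ 79.7 Ω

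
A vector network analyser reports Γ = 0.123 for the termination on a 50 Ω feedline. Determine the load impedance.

Z_L ≈ 64 Ω

Z_L = Z_0·(1 + Γ)/(1 − Γ) = 50·(1.12)/(0.877)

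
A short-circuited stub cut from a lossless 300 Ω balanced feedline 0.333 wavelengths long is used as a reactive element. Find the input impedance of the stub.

Z_in ≈ −j522 Ω

βl = 2π × 0.333 = 120°
tan(βl) = -1.74
For a short-circuited stub, Z_in = jZ_0·tan(βl)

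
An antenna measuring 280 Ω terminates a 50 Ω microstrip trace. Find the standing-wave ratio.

VSWR ≈ 5.6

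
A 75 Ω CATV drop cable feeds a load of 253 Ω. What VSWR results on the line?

VSWR ≈ 3.37

For a purely resistive load, VSWR = R_L/Z_0 or Z_0/R_L (whichever > 1) = 253/75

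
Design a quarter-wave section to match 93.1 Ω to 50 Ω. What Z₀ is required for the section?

Z_qwt ≈ 68.2 Ω

Z_qwt = √(Z_0·R_L) = √(50 × 93.1) = √4655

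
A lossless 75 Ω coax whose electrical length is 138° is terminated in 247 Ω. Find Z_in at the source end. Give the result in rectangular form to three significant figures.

tan(βl) = tan(138°) = -0.9
Z_in = Z_0·(Z_L + jZ_0·tanβl)/(Z_0 + jZ_L·tanβl)
     = 75·(247 − j67.5)/(75 − j222)

Z_in ≈ 45.7 + j67.9 Ω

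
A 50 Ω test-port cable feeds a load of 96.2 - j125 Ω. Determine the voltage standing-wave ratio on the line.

VSWR ≈ 5.51

Γ = (Z_L − Z_0)/(Z_L + Z_0) = (46.2 − j125)/(146.2 − j125)
|Γ| = 133/192 = 0.693
VSWR = (1 + |Γ|)/(1 − |Γ|) = 1.69/0.307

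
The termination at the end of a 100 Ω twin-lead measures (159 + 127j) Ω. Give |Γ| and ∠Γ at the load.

Γ = (Z_L − Z_0)/(Z_L + Z_0) = (59 + j127)/(259 + j127)
|Γ| = 140/288 = 0.485

Γ ≈ 0.485 ∠ 39°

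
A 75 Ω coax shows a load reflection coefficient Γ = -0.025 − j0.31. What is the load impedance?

Z_L = Z_0·(1 + Γ)/(1 − Γ) = 75·(0.975 − j0.31)/(1.02 + j0.31)

Z_L ≈ 59.1 − j40.6 Ω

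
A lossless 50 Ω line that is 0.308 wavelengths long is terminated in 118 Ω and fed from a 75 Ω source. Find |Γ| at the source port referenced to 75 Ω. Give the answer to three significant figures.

βl = 2π × 0.308 = 111°
tan(βl) = -2.62
Z_in = Z_0·(Z_L + jZ_0·tanβl)/(Z_0 + jZ_L·tanβl) = 23.7 + j15.3 Ω
Γ_s = (Z_in − Z_s)/(Z_in + Z_s) = (-51.3 + j15.3)/(98.7 + j15.3), |Γ_s| = 0.537

|Γ| ≈ 0.537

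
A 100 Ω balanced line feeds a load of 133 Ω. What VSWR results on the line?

VSWR ≈ 1.33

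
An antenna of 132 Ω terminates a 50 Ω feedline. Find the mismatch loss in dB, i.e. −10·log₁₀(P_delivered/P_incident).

mismatch loss ≈ 0.985 dB

Γ = (132 − 50)/(132 + 50) = 0.451
|Γ|² = 0.203, so P_del/P_inc = 1 − |Γ|² = 0.797
ML = −10·log₁₀(1 − |Γ|²)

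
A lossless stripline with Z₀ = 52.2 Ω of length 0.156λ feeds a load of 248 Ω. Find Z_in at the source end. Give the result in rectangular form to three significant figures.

Z_in ≈ 15.6 − j32.8 Ω

βl = 2π × 0.156 = 56.2°
tan(βl) = tan(56.2°) = 1.49
Z_in = Z_0·(Z_L + jZ_0·tanβl)/(Z_0 + jZ_L·tanβl)
     = 52.2·(248 + j77.9)/(52.2 + j370)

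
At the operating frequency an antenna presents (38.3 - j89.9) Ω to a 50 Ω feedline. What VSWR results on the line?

Γ = (Z_L − Z_0)/(Z_L + Z_0) = (-11.7 − j89.9)/(88.3 − j89.9)
|Γ| = 90.7/126 = 0.719
VSWR = (1 + |Γ|)/(1 − |Γ|) = 1.72/0.281

VSWR ≈ 6.13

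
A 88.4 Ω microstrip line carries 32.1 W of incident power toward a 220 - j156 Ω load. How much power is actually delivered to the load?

|Γ| = |(131.6 − j156)/(308.4 − j156)| = 0.591
|Γ|² = 0.349
P_refl = |Γ|²·P_inc = 11.2 W, P_del = (1 − |Γ|²)·P_inc = 20.9 W

P_delivered ≈ 20.9 W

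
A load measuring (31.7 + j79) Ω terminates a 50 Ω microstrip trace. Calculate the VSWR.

VSWR ≈ 5.98

Γ = (Z_L − Z_0)/(Z_L + Z_0) = (-18.3 + j79)/(81.7 + j79)
|Γ| = 81.1/114 = 0.714
VSWR = (1 + |Γ|)/(1 − |Γ|) = 1.71/0.286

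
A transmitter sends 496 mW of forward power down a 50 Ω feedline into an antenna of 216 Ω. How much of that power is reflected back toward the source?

P_reflected ≈ 193 mW

Γ = (216 − 50)/(216 + 50) = 0.624
|Γ|² = 0.389
P_refl = |Γ|²·P_inc = 193 mW, P_del = (1 − |Γ|²)·P_inc = 303 mW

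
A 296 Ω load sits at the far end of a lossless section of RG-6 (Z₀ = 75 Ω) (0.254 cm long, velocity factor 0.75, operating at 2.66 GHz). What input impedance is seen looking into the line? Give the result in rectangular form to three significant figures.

Z_in ≈ 196 − j133 Ω

λ = v/f = 0.75·c / 2.66 GHz = 0.0846 m
βl = 2π·l/λ = 2π × 0.03 = 10.8°
tan(βl) = tan(10.8°) = 0.191
Z_in = Z_0·(Z_L + jZ_0·tanβl)/(Z_0 + jZ_L·tanβl)
     = 75·(296 + j14.3)/(75 + j56.5)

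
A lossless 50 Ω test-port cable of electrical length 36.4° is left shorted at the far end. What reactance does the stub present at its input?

tan(βl) = 0.737
For a shorted stub, Z_in = jZ_0·tan(βl)

X_in ≈ 36.9 Ω (inductive)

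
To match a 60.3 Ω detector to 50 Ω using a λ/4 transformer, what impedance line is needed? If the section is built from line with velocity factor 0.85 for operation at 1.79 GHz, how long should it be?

Z_qwt ≈ 54.9 Ω; length ≈ 3.56 cm

Z_qwt = √(Z_0·R_L) = √(50 × 60.3) = √3015
λ = 0.85·c/f = 0.142 m, so l = λ/4 = 0.0356 m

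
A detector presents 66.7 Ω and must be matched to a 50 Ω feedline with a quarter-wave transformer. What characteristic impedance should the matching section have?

Z_qwt ≈ 57.7 Ω

Z_qwt = √(Z_0·R_L) = √(50 × 66.7) = √3335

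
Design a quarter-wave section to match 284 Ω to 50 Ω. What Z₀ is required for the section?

Z_qwt ≈ 119 Ω

Z_qwt = √(Z_0·R_L) = √(50 × 284) = √14200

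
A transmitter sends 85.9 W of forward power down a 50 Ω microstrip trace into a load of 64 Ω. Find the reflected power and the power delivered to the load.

Γ = (64 − 50)/(64 + 50) = 0.123
|Γ|² = 0.0151
P_refl = |Γ|²·P_inc = 1.3 W, P_del = (1 − |Γ|²)·P_inc = 84.6 W

P_reflected ≈ 1.3 W; P_delivered ≈ 84.6 W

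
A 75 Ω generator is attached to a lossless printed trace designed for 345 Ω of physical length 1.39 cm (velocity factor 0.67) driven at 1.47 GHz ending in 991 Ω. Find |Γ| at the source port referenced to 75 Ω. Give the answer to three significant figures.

λ = v/f = 0.67·c / 1.47 GHz = 0.137 m
βl = 2π·l/λ = 2π × 0.102 = 36.6°
tan(βl) = 0.743
Z_in = Z_0·(Z_L + jZ_0·tanβl)/(Z_0 + jZ_L·tanβl) = 277 − j335 Ω
Γ_s = (Z_in − Z_s)/(Z_in + Z_s) = (202 − j335)/(352 − j335), |Γ_s| = 0.805

|Γ| ≈ 0.805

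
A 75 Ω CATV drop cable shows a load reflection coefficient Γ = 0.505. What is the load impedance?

Z_L = Z_0·(1 + Γ)/(1 − Γ) = 75·(1.5)/(0.495)

Z_L ≈ 228 Ω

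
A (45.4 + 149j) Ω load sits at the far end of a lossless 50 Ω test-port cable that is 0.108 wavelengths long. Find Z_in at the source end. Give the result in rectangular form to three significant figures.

Z_in ≈ 29.9 − j119 Ω

βl = 2π × 0.108 = 38.9°
tan(βl) = tan(38.9°) = 0.806
Z_in = Z_0·(Z_L + jZ_0·tanβl)/(Z_0 + jZ_L·tanβl)
     = 50·(45.4 + j189)/(-70.1 + j36.6)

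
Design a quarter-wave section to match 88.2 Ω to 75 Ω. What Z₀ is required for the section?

Z_qwt ≈ 81.3 Ω

Z_qwt = √(Z_0·R_L) = √(75 × 88.2) = √6615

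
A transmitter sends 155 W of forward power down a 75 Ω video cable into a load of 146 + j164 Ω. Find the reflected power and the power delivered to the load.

|Γ| = |(71 + j164)/(221 + j164)| = 0.649
|Γ|² = 0.422
P_refl = |Γ|²·P_inc = 65.4 W, P_del = (1 − |Γ|²)·P_inc = 89.6 W

P_reflected ≈ 65.4 W; P_delivered ≈ 89.6 W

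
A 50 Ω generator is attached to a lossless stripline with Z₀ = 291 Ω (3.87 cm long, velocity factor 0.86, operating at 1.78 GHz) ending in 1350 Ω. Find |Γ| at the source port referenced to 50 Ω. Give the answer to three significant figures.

|Γ| ≈ 0.278

λ = v/f = 0.86·c / 1.78 GHz = 0.145 m
βl = 2π·l/λ = 2π × 0.267 = 96.1°
tan(βl) = -9.33
Z_in = Z_0·(Z_L + jZ_0·tanβl)/(Z_0 + jZ_L·tanβl) = 63.4 + j29.7 Ω
Γ_s = (Z_in − Z_s)/(Z_in + Z_s) = (13.4 + j29.7)/(113 + j29.7), |Γ_s| = 0.278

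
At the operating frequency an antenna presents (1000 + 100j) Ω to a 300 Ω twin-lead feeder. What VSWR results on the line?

VSWR ≈ 3.37

Γ = (Z_L − Z_0)/(Z_L + Z_0) = (700 + j100)/(1300 + j100)
|Γ| = 707/1300 = 0.542
VSWR = (1 + |Γ|)/(1 − |Γ|) = 1.54/0.458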